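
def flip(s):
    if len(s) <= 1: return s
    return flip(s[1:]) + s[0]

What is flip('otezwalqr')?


flip('otezwalqr') = flip('tezwalqr') + 'o'
flip('tezwalqr') = flip('ezwalqr') + 't'
flip('ezwalqr') = flip('zwalqr') + 'e'
flip('zwalqr') = flip('walqr') + 'z'
flip('walqr') = flip('alqr') + 'w'
flip('alqr') = flip('lqr') + 'a'
flip('lqr') = flip('qr') + 'l'
flip('qr') = flip('r') + 'q'
flip('r') = 'r'  (base case)
Concatenating: 'r' + 'q' + 'l' + 'a' + 'w' + 'z' + 'e' + 't' + 'o' = 'rqlawzeto'

rqlawzeto


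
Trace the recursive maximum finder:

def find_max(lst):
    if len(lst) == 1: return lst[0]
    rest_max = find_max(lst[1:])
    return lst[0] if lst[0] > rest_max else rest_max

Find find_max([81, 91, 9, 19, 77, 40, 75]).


find_max([81, 91, 9, 19, 77, 40, 75]): compare 81 with find_max([91, 9, 19, 77, 40, 75])
find_max([91, 9, 19, 77, 40, 75]): compare 91 with find_max([9, 19, 77, 40, 75])
find_max([9, 19, 77, 40, 75]): compare 9 with find_max([19, 77, 40, 75])
find_max([19, 77, 40, 75]): compare 19 with find_max([77, 40, 75])
find_max([77, 40, 75]): compare 77 with find_max([40, 75])
find_max([40, 75]): compare 40 with find_max([75])
find_max([75]) = 75  (base case)
Compare 40 with 75 -> 75
Compare 77 with 75 -> 77
Compare 19 with 77 -> 77
Compare 9 with 77 -> 77
Compare 91 with 77 -> 91
Compare 81 with 91 -> 91

91


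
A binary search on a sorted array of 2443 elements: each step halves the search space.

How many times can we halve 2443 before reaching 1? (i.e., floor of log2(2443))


2443 / 2 = 1221
1221 / 2 = 610
610 / 2 = 305
305 / 2 = 152
152 / 2 = 76
76 / 2 = 38
38 / 2 = 19
19 / 2 = 9
9 / 2 = 4
4 / 2 = 2
2 / 2 = 1
Reached 1 after 11 halvings

11


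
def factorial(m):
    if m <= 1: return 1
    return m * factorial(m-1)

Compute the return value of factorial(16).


factorial(16)
= 16 * factorial(15)
= 16 * 15 * factorial(14)
= 16 * 15 * 14 * factorial(13)
= 16 * 15 * 14 * 13 * factorial(12)
= 16 * 15 * 14 * 13 * 12 * factorial(11)
= 16 * 15 * 14 * 13 * 12 * 11 * factorial(10)
= 16 * 15 * 14 * 13 * 12 * 11 * 10 * factorial(9)
= 16 * 15 * 14 * 13 * 12 * 11 * 10 * 9 * factorial(8)
= 16 * 15 * 14 * 13 * 12 * 11 * 10 * 9 * 8 * factorial(7)
= 16 * 15 * 14 * 13 * 12 * 11 * 10 * 9 * 8 * 7 * factorial(6)
= 16 * 15 * 14 * 13 * 12 * 11 * 10 * 9 * 8 * 7 * 6 * factorial(5)
= 16 * 15 * 14 * 13 * 12 * 11 * 10 * 9 * 8 * 7 * 6 * 5 * factorial(4)
= 16 * 15 * 14 * 13 * 12 * 11 * 10 * 9 * 8 * 7 * 6 * 5 * 4 * factorial(3)
= 16 * 15 * 14 * 13 * 12 * 11 * 10 * 9 * 8 * 7 * 6 * 5 * 4 * 3 * factorial(2)
= 16 * 15 * 14 * 13 * 12 * 11 * 10 * 9 * 8 * 7 * 6 * 5 * 4 * 3 * 2 * factorial(1)
= 16 * 15 * 14 * 13 * 12 * 11 * 10 * 9 * 8 * 7 * 6 * 5 * 4 * 3 * 2 * 1
= 20922789888000

20922789888000


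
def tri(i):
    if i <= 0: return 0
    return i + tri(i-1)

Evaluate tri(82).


tri(82)
= 82 + 81 + 80 + 79 + 78 + 77 + 76 + 75 + 74 + 73 + 72 + 71 + 70 + 69 + 68 + 67 + 66 + 65 + 64 + 63 + 62 + 61 + 60 + 59 + 58 + 57 + 56 + 55 + 54 + 53 + 52 + 51 + 50 + 49 + 48 + 47 + 46 + 45 + 44 + 43 + 42 + 41 + 40 + 39 + 38 + 37 + 36 + 35 + 34 + 33 + 32 + 31 + 30 + 29 + 28 + 27 + 26 + 25 + 24 + 23 + 22 + 21 + 20 + 19 + 18 + 17 + 16 + 15 + 14 + 13 + 12 + 11 + 10 + 9 + 8 + 7 + 6 + 5 + 4 + 3 + 2 + 1 + tri(0)
= 82 + 81 + 80 + 79 + 78 + 77 + 76 + 75 + 74 + 73 + 72 + 71 + 70 + 69 + 68 + 67 + 66 + 65 + 64 + 63 + 62 + 61 + 60 + 59 + 58 + 57 + 56 + 55 + 54 + 53 + 52 + 51 + 50 + 49 + 48 + 47 + 46 + 45 + 44 + 43 + 42 + 41 + 40 + 39 + 38 + 37 + 36 + 35 + 34 + 33 + 32 + 31 + 30 + 29 + 28 + 27 + 26 + 25 + 24 + 23 + 22 + 21 + 20 + 19 + 18 + 17 + 16 + 15 + 14 + 13 + 12 + 11 + 10 + 9 + 8 + 7 + 6 + 5 + 4 + 3 + 2 + 1 + 0
= 3403

3403


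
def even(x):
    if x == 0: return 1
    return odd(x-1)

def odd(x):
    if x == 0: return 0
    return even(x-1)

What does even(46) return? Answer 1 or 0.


even(46) = odd(45)
odd(45) = even(44)
even(44) = odd(43)
odd(43) = even(42)
even(42) = odd(41)
odd(41) = even(40)
even(40) = odd(39)
odd(39) = even(38)
even(38) = odd(37)
odd(37) = even(36)
even(36) = odd(35)
odd(35) = even(34)
even(34) = odd(33)
odd(33) = even(32)
even(32) = odd(31)
odd(31) = even(30)
even(30) = odd(29)
odd(29) = even(28)
even(28) = odd(27)
odd(27) = even(26)
even(26) = odd(25)
odd(25) = even(24)
even(24) = odd(23)
odd(23) = even(22)
even(22) = odd(21)
odd(21) = even(20)
even(20) = odd(19)
odd(19) = even(18)
even(18) = odd(17)
odd(17) = even(16)
even(16) = odd(15)
odd(15) = even(14)
even(14) = odd(13)
odd(13) = even(12)
even(12) = odd(11)
odd(11) = even(10)
even(10) = odd(9)
odd(9) = even(8)
even(8) = odd(7)
odd(7) = even(6)
even(6) = odd(5)
odd(5) = even(4)
even(4) = odd(3)
odd(3) = even(2)
even(2) = odd(1)
odd(1) = even(0)
even(0) = 1  (base case)
Result: 1

1


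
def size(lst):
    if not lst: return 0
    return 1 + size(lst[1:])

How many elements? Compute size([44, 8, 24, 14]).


size([44, 8, 24, 14]) = 1 + size([8, 24, 14])
size([8, 24, 14]) = 1 + size([24, 14])
size([24, 14]) = 1 + size([14])
size([14]) = 1 + size([])
size([]) = 0  (base case)
Unwinding: 1 + 1 + 1 + 1 + 0 = 4

4


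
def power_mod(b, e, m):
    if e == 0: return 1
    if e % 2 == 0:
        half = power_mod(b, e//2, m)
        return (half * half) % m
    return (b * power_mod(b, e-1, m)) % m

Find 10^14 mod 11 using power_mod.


power_mod(10, 14, 11): e is even, compute power_mod(10, 7, 11)
  power_mod(10, 7, 11): e is odd, compute power_mod(10, 6, 11)
    power_mod(10, 6, 11): e is even, compute power_mod(10, 3, 11)
      power_mod(10, 3, 11): e is odd, compute power_mod(10, 2, 11)
        power_mod(10, 2, 11): e is even, compute power_mod(10, 1, 11)
          power_mod(10, 1, 11): e is odd, compute power_mod(10, 0, 11)
          power_mod(10, 0, 11) = 1
          (10 * 1) % 11 = 10
        half=10, (10*10) % 11 = 1
      (10 * 1) % 11 = 10
    half=10, (10*10) % 11 = 1
  (10 * 1) % 11 = 10
half=10, (10*10) % 11 = 1

1


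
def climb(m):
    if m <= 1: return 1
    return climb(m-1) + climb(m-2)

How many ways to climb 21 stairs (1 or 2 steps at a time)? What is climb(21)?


Building up from base cases:
climb(0) = 1
climb(1) = 1
climb(2) = climb(1) + climb(0) = 1 + 1 = 2
climb(3) = climb(2) + climb(1) = 2 + 1 = 3
climb(4) = climb(3) + climb(2) = 3 + 2 = 5
climb(5) = climb(4) + climb(3) = 5 + 3 = 8
climb(6) = climb(5) + climb(4) = 8 + 5 = 13
climb(7) = climb(6) + climb(5) = 13 + 8 = 21
climb(8) = climb(7) + climb(6) = 21 + 13 = 34
climb(9) = climb(8) + climb(7) = 34 + 21 = 55
climb(10) = climb(9) + climb(8) = 55 + 34 = 89
climb(11) = climb(10) + climb(9) = 89 + 55 = 144
climb(12) = climb(11) + climb(10) = 144 + 89 = 233
climb(13) = climb(12) + climb(11) = 233 + 144 = 377
climb(14) = climb(13) + climb(12) = 377 + 233 = 610
climb(15) = climb(14) + climb(13) = 610 + 377 = 987
climb(16) = climb(15) + climb(14) = 987 + 610 = 1597
climb(17) = climb(16) + climb(15) = 1597 + 987 = 2584
climb(18) = climb(17) + climb(16) = 2584 + 1597 = 4181
climb(19) = climb(18) + climb(17) = 4181 + 2584 = 6765
climb(20) = climb(19) + climb(18) = 6765 + 4181 = 10946
climb(21) = climb(20) + climb(19) = 10946 + 6765 = 17711

17711


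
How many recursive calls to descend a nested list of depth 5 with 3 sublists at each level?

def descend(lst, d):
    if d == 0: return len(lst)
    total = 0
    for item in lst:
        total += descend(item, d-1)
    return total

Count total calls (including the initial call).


At depth 0 (root): 1 call
At depth 1: each of 1 parents calls descend on 3 children = 3 calls
At depth 2: each of 3 parents calls descend on 3 children = 9 calls
At depth 3: each of 9 parents calls descend on 3 children = 27 calls
At depth 4: each of 27 parents calls descend on 3 children = 81 calls
At depth 5: each of 81 parents calls descend on 3 children = 243 calls
Total: 1 + 3 + 9 + 27 + 81 + 243 = 364

364


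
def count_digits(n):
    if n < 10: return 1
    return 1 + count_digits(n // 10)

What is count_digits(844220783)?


count_digits(844220783) = 1 + count_digits(84422078)
count_digits(84422078) = 1 + count_digits(8442207)
count_digits(8442207) = 1 + count_digits(844220)
count_digits(844220) = 1 + count_digits(84422)
count_digits(84422) = 1 + count_digits(8442)
count_digits(8442) = 1 + count_digits(844)
count_digits(844) = 1 + count_digits(84)
count_digits(84) = 1 + count_digits(8)
count_digits(8) = 1  (base case: 8 < 10)
Unwinding: 1 + 1 + 1 + 1 + 1 + 1 + 1 + 1 + 1 = 9

9


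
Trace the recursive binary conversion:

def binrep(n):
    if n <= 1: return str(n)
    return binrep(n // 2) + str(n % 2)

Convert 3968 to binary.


binrep(3968) = binrep(1984) + '0'
binrep(1984) = binrep(992) + '0'
binrep(992) = binrep(496) + '0'
binrep(496) = binrep(248) + '0'
binrep(248) = binrep(124) + '0'
binrep(124) = binrep(62) + '0'
binrep(62) = binrep(31) + '0'
binrep(31) = binrep(15) + '1'
binrep(15) = binrep(7) + '1'
binrep(7) = binrep(3) + '1'
binrep(3) = binrep(1) + '1'
binrep(1) = '1'  (base case)
Concatenating: '1' + '1' + '1' + '1' + '1' + '0' + '0' + '0' + '0' + '0' + '0' + '0' = '111110000000'

111110000000


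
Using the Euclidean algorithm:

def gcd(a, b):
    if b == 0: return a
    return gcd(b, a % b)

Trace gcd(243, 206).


gcd(243, 206) = gcd(206, 37)
gcd(206, 37) = gcd(37, 21)
gcd(37, 21) = gcd(21, 16)
gcd(21, 16) = gcd(16, 5)
gcd(16, 5) = gcd(5, 1)
gcd(5, 1) = gcd(1, 0)
gcd(1, 0) = 1  (base case)

1


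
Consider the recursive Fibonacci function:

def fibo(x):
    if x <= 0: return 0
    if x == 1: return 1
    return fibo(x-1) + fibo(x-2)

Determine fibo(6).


Computing fibo(6) bottom-up:
fibo(0) = 0
fibo(1) = 1
fibo(2) = fibo(1) + fibo(0) = 1 + 0 = 1
fibo(3) = fibo(2) + fibo(1) = 1 + 1 = 2
fibo(4) = fibo(3) + fibo(2) = 2 + 1 = 3
fibo(5) = fibo(4) + fibo(3) = 3 + 2 = 5
fibo(6) = fibo(5) + fibo(4) = 5 + 3 = 8

8


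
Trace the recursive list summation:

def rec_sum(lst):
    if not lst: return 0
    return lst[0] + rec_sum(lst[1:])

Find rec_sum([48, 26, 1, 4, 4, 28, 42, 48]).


rec_sum([48, 26, 1, 4, 4, 28, 42, 48]) = 48 + rec_sum([26, 1, 4, 4, 28, 42, 48])
rec_sum([26, 1, 4, 4, 28, 42, 48]) = 26 + rec_sum([1, 4, 4, 28, 42, 48])
rec_sum([1, 4, 4, 28, 42, 48]) = 1 + rec_sum([4, 4, 28, 42, 48])
rec_sum([4, 4, 28, 42, 48]) = 4 + rec_sum([4, 28, 42, 48])
rec_sum([4, 28, 42, 48]) = 4 + rec_sum([28, 42, 48])
rec_sum([28, 42, 48]) = 28 + rec_sum([42, 48])
rec_sum([42, 48]) = 42 + rec_sum([48])
rec_sum([48]) = 48 + rec_sum([])
rec_sum([]) = 0  (base case)
Total: 48 + 26 + 1 + 4 + 4 + 28 + 42 + 48 + 0 = 201

201


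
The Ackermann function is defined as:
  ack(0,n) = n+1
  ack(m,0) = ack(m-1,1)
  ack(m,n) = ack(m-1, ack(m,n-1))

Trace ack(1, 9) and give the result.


ack(1, 9) = ack(0, ack(1, 8))
  ack(1, 8) = ack(0, ack(1, 7))
    ack(1, 7) = ack(0, ack(1, 6))
      ack(1, 6) = ack(0, ack(1, 5))
        ack(1, 5) = ack(0, ack(1, 4))
          ack(1, 4) = ack(0, ack(1, 3))
          ack(1, 3) = ack(0, ack(1, 2))
          ack(1, 2) = ack(0, ack(1, 1))
          ack(1, 1) = ack(0, ack(1, 0))
          ack(1, 0) = ack(0, 1)
          ack(0, 1) = 2
            = ack(0, 2)
          ack(0, 2) = 3
            = ack(0, 3)
          ack(0, 3) = 4
            = ack(0, 4)
          ack(0, 4) = 5
            = ack(0, 5)
          ack(0, 5) = 6
          = ack(0, 6)
          ack(0, 6) = 7
        = ack(0, 7)
        ack(0, 7) = 8
      = ack(0, 8)
      ack(0, 8) = 9
... (trace truncated)
Result: ack(1, 9) = 11

11


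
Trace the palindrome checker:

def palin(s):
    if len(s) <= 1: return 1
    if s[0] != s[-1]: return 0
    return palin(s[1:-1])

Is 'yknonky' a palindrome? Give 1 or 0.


palin('yknonky'): s[0]='y' == s[-1]='y' -> check palin('knonk')
palin('knonk'): s[0]='k' == s[-1]='k' -> check palin('non')
palin('non'): s[0]='n' == s[-1]='n' -> check palin('o')
palin('o'): len <= 1 -> return 1  (base case)
Result: 1 (palindrome)

1


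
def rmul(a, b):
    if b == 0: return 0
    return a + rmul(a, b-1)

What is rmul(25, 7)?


rmul(25, 7) = 25 + rmul(25, 6)
rmul(25, 6) = 25 + rmul(25, 5)
rmul(25, 5) = 25 + rmul(25, 4)
rmul(25, 4) = 25 + rmul(25, 3)
rmul(25, 3) = 25 + rmul(25, 2)
rmul(25, 2) = 25 + rmul(25, 1)
rmul(25, 1) = 25 + rmul(25, 0)
rmul(25, 0) = 0  (base case)
Total: 25 + 25 + 25 + 25 + 25 + 25 + 25 + 0 = 175

175


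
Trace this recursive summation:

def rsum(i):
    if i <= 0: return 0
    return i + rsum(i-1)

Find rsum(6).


rsum(6)
= 6 + 5 + 4 + 3 + 2 + 1 + rsum(0)
= 6 + 5 + 4 + 3 + 2 + 1 + 0
= 21

21


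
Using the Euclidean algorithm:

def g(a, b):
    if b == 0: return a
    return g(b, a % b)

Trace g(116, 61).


g(116, 61) = g(61, 55)
g(61, 55) = g(55, 6)
g(55, 6) = g(6, 1)
g(6, 1) = g(1, 0)
g(1, 0) = 1  (base case)

1


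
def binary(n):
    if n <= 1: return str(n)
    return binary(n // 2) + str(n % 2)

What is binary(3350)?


binary(3350) = binary(1675) + '0'
binary(1675) = binary(837) + '1'
binary(837) = binary(418) + '1'
binary(418) = binary(209) + '0'
binary(209) = binary(104) + '1'
binary(104) = binary(52) + '0'
binary(52) = binary(26) + '0'
binary(26) = binary(13) + '0'
binary(13) = binary(6) + '1'
binary(6) = binary(3) + '0'
binary(3) = binary(1) + '1'
binary(1) = '1'  (base case)
Concatenating: '1' + '1' + '0' + '1' + '0' + '0' + '0' + '1' + '0' + '1' + '1' + '0' = '110100010110'

110100010110


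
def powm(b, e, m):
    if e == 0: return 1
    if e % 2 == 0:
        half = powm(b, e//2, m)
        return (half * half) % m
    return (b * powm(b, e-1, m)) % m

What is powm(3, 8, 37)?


powm(3, 8, 37): e is even, compute powm(3, 4, 37)
  powm(3, 4, 37): e is even, compute powm(3, 2, 37)
    powm(3, 2, 37): e is even, compute powm(3, 1, 37)
      powm(3, 1, 37): e is odd, compute powm(3, 0, 37)
        powm(3, 0, 37) = 1
      (3 * 1) % 37 = 3
    half=3, (3*3) % 37 = 9
  half=9, (9*9) % 37 = 7
half=7, (7*7) % 37 = 12

12


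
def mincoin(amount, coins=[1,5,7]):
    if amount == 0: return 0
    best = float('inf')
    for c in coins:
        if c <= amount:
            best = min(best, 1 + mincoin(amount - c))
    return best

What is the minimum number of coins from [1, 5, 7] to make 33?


Building up with DP:
mincoin(0) = 0
mincoin(1) = min(1+mincoin(0)=1+0=1) = 1
mincoin(2) = min(1+mincoin(1)=1+1=2) = 2
mincoin(3) = min(1+mincoin(2)=1+2=3) = 3
mincoin(4) = min(1+mincoin(3)=1+3=4) = 4
mincoin(5) = min(1+mincoin(4)=1+4=5, 1+mincoin(0)=1+0=1) = 1
mincoin(6) = min(1+mincoin(5)=1+1=2, 1+mincoin(1)=1+1=2) = 2
mincoin(7) = min(1+mincoin(6)=1+2=3, 1+mincoin(2)=1+2=3, 1+mincoin(0)=1+0=1) = 1
mincoin(8) = min(1+mincoin(7)=1+1=2, 1+mincoin(3)=1+3=4, 1+mincoin(1)=1+1=2) = 2
mincoin(9) = min(1+mincoin(8)=1+2=3, 1+mincoin(4)=1+4=5, 1+mincoin(2)=1+2=3) = 3
mincoin(10) = min(1+mincoin(9)=1+3=4, 1+mincoin(5)=1+1=2, 1+mincoin(3)=1+3=4) = 2
mincoin(11) = min(1+mincoin(10)=1+2=3, 1+mincoin(6)=1+2=3, 1+mincoin(4)=1+4=5) = 3
mincoin(12) = min(1+mincoin(11)=1+3=4, 1+mincoin(7)=1+1=2, 1+mincoin(5)=1+1=2) = 2
mincoin(13) = min(1+mincoin(12)=1+2=3, 1+mincoin(8)=1+2=3, 1+mincoin(6)=1+2=3) = 3
mincoin(14) = min(1+mincoin(13)=1+3=4, 1+mincoin(9)=1+3=4, 1+mincoin(7)=1+1=2) = 2
mincoin(15) = min(1+mincoin(14)=1+2=3, 1+mincoin(10)=1+2=3, 1+mincoin(8)=1+2=3) = 3
mincoin(16) = min(1+mincoin(15)=1+3=4, 1+mincoin(11)=1+3=4, 1+mincoin(9)=1+3=4) = 4
mincoin(17) = min(1+mincoin(16)=1+4=5, 1+mincoin(12)=1+2=3, 1+mincoin(10)=1+2=3) = 3
mincoin(18) = min(1+mincoin(17)=1+3=4, 1+mincoin(13)=1+3=4, 1+mincoin(11)=1+3=4) = 4
mincoin(19) = min(1+mincoin(18)=1+4=5, 1+mincoin(14)=1+2=3, 1+mincoin(12)=1+2=3) = 3
mincoin(20) = min(1+mincoin(19)=1+3=4, 1+mincoin(15)=1+3=4, 1+mincoin(13)=1+3=4) = 4
mincoin(21) = min(1+mincoin(20)=1+4=5, 1+mincoin(16)=1+4=5, 1+mincoin(14)=1+2=3) = 3
mincoin(22) = min(1+mincoin(21)=1+3=4, 1+mincoin(17)=1+3=4, 1+mincoin(15)=1+3=4) = 4
mincoin(23) = min(1+mincoin(22)=1+4=5, 1+mincoin(18)=1+4=5, 1+mincoin(16)=1+4=5) = 5
mincoin(24) = min(1+mincoin(23)=1+5=6, 1+mincoin(19)=1+3=4, 1+mincoin(17)=1+3=4) = 4
mincoin(25) = min(1+mincoin(24)=1+4=5, 1+mincoin(20)=1+4=5, 1+mincoin(18)=1+4=5) = 5
mincoin(26) = min(1+mincoin(25)=1+5=6, 1+mincoin(21)=1+3=4, 1+mincoin(19)=1+3=4) = 4
mincoin(27) = min(1+mincoin(26)=1+4=5, 1+mincoin(22)=1+4=5, 1+mincoin(20)=1+4=5) = 5
mincoin(28) = min(1+mincoin(27)=1+5=6, 1+mincoin(23)=1+5=6, 1+mincoin(21)=1+3=4) = 4
mincoin(29) = min(1+mincoin(28)=1+4=5, 1+mincoin(24)=1+4=5, 1+mincoin(22)=1+4=5) = 5
mincoin(30) = min(1+mincoin(29)=1+5=6, 1+mincoin(25)=1+5=6, 1+mincoin(23)=1+5=6) = 6
mincoin(31) = min(1+mincoin(30)=1+6=7, 1+mincoin(26)=1+4=5, 1+mincoin(24)=1+4=5) = 5
mincoin(32) = min(1+mincoin(31)=1+5=6, 1+mincoin(27)=1+5=6, 1+mincoin(25)=1+5=6) = 6
mincoin(33) = min(1+mincoin(32)=1+6=7, 1+mincoin(28)=1+4=5, 1+mincoin(26)=1+4=5) = 5

5


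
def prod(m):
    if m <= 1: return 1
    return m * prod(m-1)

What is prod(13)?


prod(13)
= 13 * prod(12)
= 13 * 12 * prod(11)
= 13 * 12 * 11 * prod(10)
= 13 * 12 * 11 * 10 * prod(9)
= 13 * 12 * 11 * 10 * 9 * prod(8)
= 13 * 12 * 11 * 10 * 9 * 8 * prod(7)
= 13 * 12 * 11 * 10 * 9 * 8 * 7 * prod(6)
= 13 * 12 * 11 * 10 * 9 * 8 * 7 * 6 * prod(5)
= 13 * 12 * 11 * 10 * 9 * 8 * 7 * 6 * 5 * prod(4)
= 13 * 12 * 11 * 10 * 9 * 8 * 7 * 6 * 5 * 4 * prod(3)
= 13 * 12 * 11 * 10 * 9 * 8 * 7 * 6 * 5 * 4 * 3 * prod(2)
= 13 * 12 * 11 * 10 * 9 * 8 * 7 * 6 * 5 * 4 * 3 * 2 * prod(1)
= 13 * 12 * 11 * 10 * 9 * 8 * 7 * 6 * 5 * 4 * 3 * 2 * 1
= 6227020800

6227020800


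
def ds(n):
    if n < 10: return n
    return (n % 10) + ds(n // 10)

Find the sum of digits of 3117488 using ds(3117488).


ds(3117488) = 8 + ds(311748)
ds(311748) = 8 + ds(31174)
ds(31174) = 4 + ds(3117)
ds(3117) = 7 + ds(311)
ds(311) = 1 + ds(31)
ds(31) = 1 + ds(3)
ds(3) = 3  (base case)
Total: 8 + 8 + 4 + 7 + 1 + 1 + 3 = 32

32


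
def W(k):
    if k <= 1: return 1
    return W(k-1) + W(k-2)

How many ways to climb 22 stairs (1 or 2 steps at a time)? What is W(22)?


Building up from base cases:
W(0) = 1
W(1) = 1
W(2) = W(1) + W(0) = 1 + 1 = 2
W(3) = W(2) + W(1) = 2 + 1 = 3
W(4) = W(3) + W(2) = 3 + 2 = 5
W(5) = W(4) + W(3) = 5 + 3 = 8
W(6) = W(5) + W(4) = 8 + 5 = 13
W(7) = W(6) + W(5) = 13 + 8 = 21
W(8) = W(7) + W(6) = 21 + 13 = 34
W(9) = W(8) + W(7) = 34 + 21 = 55
W(10) = W(9) + W(8) = 55 + 34 = 89
W(11) = W(10) + W(9) = 89 + 55 = 144
W(12) = W(11) + W(10) = 144 + 89 = 233
W(13) = W(12) + W(11) = 233 + 144 = 377
W(14) = W(13) + W(12) = 377 + 233 = 610
W(15) = W(14) + W(13) = 610 + 377 = 987
W(16) = W(15) + W(14) = 987 + 610 = 1597
W(17) = W(16) + W(15) = 1597 + 987 = 2584
W(18) = W(17) + W(16) = 2584 + 1597 = 4181
W(19) = W(18) + W(17) = 4181 + 2584 = 6765
W(20) = W(19) + W(18) = 6765 + 4181 = 10946
W(21) = W(20) + W(19) = 10946 + 6765 = 17711
W(22) = W(21) + W(20) = 17711 + 10946 = 28657

28657


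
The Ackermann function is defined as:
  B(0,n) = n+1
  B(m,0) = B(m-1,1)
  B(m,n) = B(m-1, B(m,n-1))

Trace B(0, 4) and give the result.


B(0, 4) = 5
Result: B(0, 4) = 5

5


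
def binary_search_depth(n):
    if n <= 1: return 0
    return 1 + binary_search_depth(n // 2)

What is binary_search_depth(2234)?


2234 / 2 = 1117
1117 / 2 = 558
558 / 2 = 279
279 / 2 = 139
139 / 2 = 69
69 / 2 = 34
34 / 2 = 17
17 / 2 = 8
8 / 2 = 4
4 / 2 = 2
2 / 2 = 1
Reached 1 after 11 halvings

11


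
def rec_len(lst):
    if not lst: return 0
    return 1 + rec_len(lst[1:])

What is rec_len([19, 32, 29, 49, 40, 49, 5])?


rec_len([19, 32, 29, 49, 40, 49, 5]) = 1 + rec_len([32, 29, 49, 40, 49, 5])
rec_len([32, 29, 49, 40, 49, 5]) = 1 + rec_len([29, 49, 40, 49, 5])
rec_len([29, 49, 40, 49, 5]) = 1 + rec_len([49, 40, 49, 5])
rec_len([49, 40, 49, 5]) = 1 + rec_len([40, 49, 5])
rec_len([40, 49, 5]) = 1 + rec_len([49, 5])
rec_len([49, 5]) = 1 + rec_len([5])
rec_len([5]) = 1 + rec_len([])
rec_len([]) = 0  (base case)
Unwinding: 1 + 1 + 1 + 1 + 1 + 1 + 1 + 0 = 7

7


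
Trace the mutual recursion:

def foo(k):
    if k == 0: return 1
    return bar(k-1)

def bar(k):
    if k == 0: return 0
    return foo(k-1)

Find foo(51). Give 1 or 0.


foo(51) = bar(50)
bar(50) = foo(49)
foo(49) = bar(48)
bar(48) = foo(47)
foo(47) = bar(46)
bar(46) = foo(45)
foo(45) = bar(44)
bar(44) = foo(43)
foo(43) = bar(42)
bar(42) = foo(41)
foo(41) = bar(40)
bar(40) = foo(39)
foo(39) = bar(38)
bar(38) = foo(37)
foo(37) = bar(36)
bar(36) = foo(35)
foo(35) = bar(34)
bar(34) = foo(33)
foo(33) = bar(32)
bar(32) = foo(31)
foo(31) = bar(30)
bar(30) = foo(29)
foo(29) = bar(28)
bar(28) = foo(27)
foo(27) = bar(26)
bar(26) = foo(25)
foo(25) = bar(24)
bar(24) = foo(23)
foo(23) = bar(22)
bar(22) = foo(21)
foo(21) = bar(20)
bar(20) = foo(19)
foo(19) = bar(18)
bar(18) = foo(17)
foo(17) = bar(16)
bar(16) = foo(15)
foo(15) = bar(14)
bar(14) = foo(13)
foo(13) = bar(12)
bar(12) = foo(11)
foo(11) = bar(10)
bar(10) = foo(9)
foo(9) = bar(8)
bar(8) = foo(7)
foo(7) = bar(6)
bar(6) = foo(5)
foo(5) = bar(4)
bar(4) = foo(3)
foo(3) = bar(2)
bar(2) = foo(1)
foo(1) = bar(0)
bar(0) = 0  (base case)
Result: 0

0


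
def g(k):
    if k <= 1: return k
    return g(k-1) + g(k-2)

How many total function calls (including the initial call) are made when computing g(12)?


Let C(n) = total calls for g(n)
C(0) = 1, C(1) = 1
C(2) = 1 + C(1) + C(0) = 1 + 1 + 1 = 3
C(3) = 1 + C(2) + C(1) = 1 + 3 + 1 = 5
C(4) = 1 + C(3) + C(2) = 1 + 5 + 3 = 9
C(5) = 1 + C(4) + C(3) = 1 + 9 + 5 = 15
C(6) = 1 + C(5) + C(4) = 1 + 15 + 9 = 25
C(7) = 1 + C(6) + C(5) = 1 + 25 + 15 = 41
C(8) = 1 + C(7) + C(6) = 1 + 41 + 25 = 67
C(9) = 1 + C(8) + C(7) = 1 + 67 + 41 = 109
C(10) = 1 + C(9) + C(8) = 1 + 109 + 67 = 177
C(11) = 1 + C(10) + C(9) = 1 + 177 + 109 = 287
C(12) = 1 + C(11) + C(10) = 1 + 287 + 177 = 465

465


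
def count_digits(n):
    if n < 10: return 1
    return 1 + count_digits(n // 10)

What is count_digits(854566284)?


count_digits(854566284) = 1 + count_digits(85456628)
count_digits(85456628) = 1 + count_digits(8545662)
count_digits(8545662) = 1 + count_digits(854566)
count_digits(854566) = 1 + count_digits(85456)
count_digits(85456) = 1 + count_digits(8545)
count_digits(8545) = 1 + count_digits(854)
count_digits(854) = 1 + count_digits(85)
count_digits(85) = 1 + count_digits(8)
count_digits(8) = 1  (base case: 8 < 10)
Unwinding: 1 + 1 + 1 + 1 + 1 + 1 + 1 + 1 + 1 = 9

9


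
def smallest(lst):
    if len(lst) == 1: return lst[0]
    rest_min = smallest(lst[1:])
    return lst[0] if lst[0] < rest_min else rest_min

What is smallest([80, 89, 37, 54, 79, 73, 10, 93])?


smallest([80, 89, 37, 54, 79, 73, 10, 93]): compare 80 with smallest([89, 37, 54, 79, 73, 10, 93])
smallest([89, 37, 54, 79, 73, 10, 93]): compare 89 with smallest([37, 54, 79, 73, 10, 93])
smallest([37, 54, 79, 73, 10, 93]): compare 37 with smallest([54, 79, 73, 10, 93])
smallest([54, 79, 73, 10, 93]): compare 54 with smallest([79, 73, 10, 93])
smallest([79, 73, 10, 93]): compare 79 with smallest([73, 10, 93])
smallest([73, 10, 93]): compare 73 with smallest([10, 93])
smallest([10, 93]): compare 10 with smallest([93])
smallest([93]) = 93  (base case)
Compare 10 with 93 -> 10
Compare 73 with 10 -> 10
Compare 79 with 10 -> 10
Compare 54 with 10 -> 10
Compare 37 with 10 -> 10
Compare 89 with 10 -> 10
Compare 80 with 10 -> 10

10


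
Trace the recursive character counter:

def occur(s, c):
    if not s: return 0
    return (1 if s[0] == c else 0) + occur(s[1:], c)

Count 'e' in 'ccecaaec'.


s[0]='c' != 'e' -> 0
s[0]='c' != 'e' -> 0
s[0]='e' == 'e' -> 1
s[0]='c' != 'e' -> 0
s[0]='a' != 'e' -> 0
s[0]='a' != 'e' -> 0
s[0]='e' == 'e' -> 1
s[0]='c' != 'e' -> 0
Sum: 0 + 0 + 1 + 0 + 0 + 0 + 1 + 0 = 2

2


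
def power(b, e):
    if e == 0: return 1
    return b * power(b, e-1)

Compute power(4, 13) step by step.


power(4, 13)
= 4 * power(4, 12)
= 4 * 4 * power(4, 11)
= 4 * 4 * 4 * power(4, 10)
= 4 * 4 * 4 * 4 * power(4, 9)
= 4 * 4 * 4 * 4 * 4 * power(4, 8)
= 4 * 4 * 4 * 4 * 4 * 4 * power(4, 7)
= 4 * 4 * 4 * 4 * 4 * 4 * 4 * power(4, 6)
= 4 * 4 * 4 * 4 * 4 * 4 * 4 * 4 * power(4, 5)
= 4 * 4 * 4 * 4 * 4 * 4 * 4 * 4 * 4 * power(4, 4)
= 4 * 4 * 4 * 4 * 4 * 4 * 4 * 4 * 4 * 4 * power(4, 3)
= 4 * 4 * 4 * 4 * 4 * 4 * 4 * 4 * 4 * 4 * 4 * power(4, 2)
= 4 * 4 * 4 * 4 * 4 * 4 * 4 * 4 * 4 * 4 * 4 * 4 * power(4, 1)
= 4 * 4 * 4 * 4 * 4 * 4 * 4 * 4 * 4 * 4 * 4 * 4 * 4 * power(4, 0)
= 4 * 4 * 4 * 4 * 4 * 4 * 4 * 4 * 4 * 4 * 4 * 4 * 4 * 1
= 67108864

67108864


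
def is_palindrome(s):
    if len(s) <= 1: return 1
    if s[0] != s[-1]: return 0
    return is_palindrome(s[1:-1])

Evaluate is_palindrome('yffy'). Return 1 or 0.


is_palindrome('yffy'): s[0]='y' == s[-1]='y' -> check is_palindrome('ff')
is_palindrome('ff'): s[0]='f' == s[-1]='f' -> check is_palindrome('')
is_palindrome(''): len <= 1 -> return 1  (base case)
Result: 1 (palindrome)

1


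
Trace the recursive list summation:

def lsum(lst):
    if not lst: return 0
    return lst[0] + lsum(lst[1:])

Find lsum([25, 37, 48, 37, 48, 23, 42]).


lsum([25, 37, 48, 37, 48, 23, 42]) = 25 + lsum([37, 48, 37, 48, 23, 42])
lsum([37, 48, 37, 48, 23, 42]) = 37 + lsum([48, 37, 48, 23, 42])
lsum([48, 37, 48, 23, 42]) = 48 + lsum([37, 48, 23, 42])
lsum([37, 48, 23, 42]) = 37 + lsum([48, 23, 42])
lsum([48, 23, 42]) = 48 + lsum([23, 42])
lsum([23, 42]) = 23 + lsum([42])
lsum([42]) = 42 + lsum([])
lsum([]) = 0  (base case)
Total: 25 + 37 + 48 + 37 + 48 + 23 + 42 + 0 = 260

260


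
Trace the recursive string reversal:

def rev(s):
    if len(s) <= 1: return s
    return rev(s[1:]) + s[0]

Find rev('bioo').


rev('bioo') = rev('ioo') + 'b'
rev('ioo') = rev('oo') + 'i'
rev('oo') = rev('o') + 'o'
rev('o') = 'o'  (base case)
Concatenating: 'o' + 'o' + 'i' + 'b' = 'ooib'

ooib


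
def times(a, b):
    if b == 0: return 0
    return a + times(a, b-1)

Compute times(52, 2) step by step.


times(52, 2) = 52 + times(52, 1)
times(52, 1) = 52 + times(52, 0)
times(52, 0) = 0  (base case)
Total: 52 + 52 + 0 = 104

104


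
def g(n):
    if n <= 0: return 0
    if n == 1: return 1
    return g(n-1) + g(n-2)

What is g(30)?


Computing g(30) bottom-up:
g(0) = 0
g(1) = 1
g(2) = g(1) + g(0) = 1 + 0 = 1
g(3) = g(2) + g(1) = 1 + 1 = 2
g(4) = g(3) + g(2) = 2 + 1 = 3
g(5) = g(4) + g(3) = 3 + 2 = 5
g(6) = g(5) + g(4) = 5 + 3 = 8
g(7) = g(6) + g(5) = 8 + 5 = 13
g(8) = g(7) + g(6) = 13 + 8 = 21
g(9) = g(8) + g(7) = 21 + 13 = 34
g(10) = g(9) + g(8) = 34 + 21 = 55
g(11) = g(10) + g(9) = 55 + 34 = 89
g(12) = g(11) + g(10) = 89 + 55 = 144
g(13) = g(12) + g(11) = 144 + 89 = 233
g(14) = g(13) + g(12) = 233 + 144 = 377
g(15) = g(14) + g(13) = 377 + 233 = 610
g(16) = g(15) + g(14) = 610 + 377 = 987
g(17) = g(16) + g(15) = 987 + 610 = 1597
g(18) = g(17) + g(16) = 1597 + 987 = 2584
g(19) = g(18) + g(17) = 2584 + 1597 = 4181
g(20) = g(19) + g(18) = 4181 + 2584 = 6765
g(21) = g(20) + g(19) = 6765 + 4181 = 10946
g(22) = g(21) + g(20) = 10946 + 6765 = 17711
g(23) = g(22) + g(21) = 17711 + 10946 = 28657
g(24) = g(23) + g(22) = 28657 + 17711 = 46368
g(25) = g(24) + g(23) = 46368 + 28657 = 75025
g(26) = g(25) + g(24) = 75025 + 46368 = 121393
g(27) = g(26) + g(25) = 121393 + 75025 = 196418
g(28) = g(27) + g(26) = 196418 + 121393 = 317811
g(29) = g(28) + g(27) = 317811 + 196418 = 514229
g(30) = g(29) + g(28) = 514229 + 317811 = 832040

832040


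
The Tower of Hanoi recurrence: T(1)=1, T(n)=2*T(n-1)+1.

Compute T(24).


T(24) = 2 * T(23) + 1
T(23) = 2 * T(22) + 1
T(22) = 2 * T(21) + 1
T(21) = 2 * T(20) + 1
T(20) = 2 * T(19) + 1
T(19) = 2 * T(18) + 1
T(18) = 2 * T(17) + 1
T(17) = 2 * T(16) + 1
T(16) = 2 * T(15) + 1
T(15) = 2 * T(14) + 1
T(14) = 2 * T(13) + 1
T(13) = 2 * T(12) + 1
T(12) = 2 * T(11) + 1
T(11) = 2 * T(10) + 1
T(10) = 2 * T(9) + 1
T(9) = 2 * T(8) + 1
T(8) = 2 * T(7) + 1
T(7) = 2 * T(6) + 1
T(6) = 2 * T(5) + 1
T(5) = 2 * T(4) + 1
T(4) = 2 * T(3) + 1
T(3) = 2 * T(2) + 1
T(2) = 2 * T(1) + 1
T(1) = 1  (base case)
T(2) = 2 * 1 + 1 = 3
T(3) = 2 * 3 + 1 = 7
T(4) = 2 * 7 + 1 = 15
T(5) = 2 * 15 + 1 = 31
T(6) = 2 * 31 + 1 = 63
T(7) = 2 * 63 + 1 = 127
T(8) = 2 * 127 + 1 = 255
T(9) = 2 * 255 + 1 = 511
T(10) = 2 * 511 + 1 = 1023
T(11) = 2 * 1023 + 1 = 2047
T(12) = 2 * 2047 + 1 = 4095
T(13) = 2 * 4095 + 1 = 8191
T(14) = 2 * 8191 + 1 = 16383
T(15) = 2 * 16383 + 1 = 32767
T(16) = 2 * 32767 + 1 = 65535
T(17) = 2 * 65535 + 1 = 131071
T(18) = 2 * 131071 + 1 = 262143
T(19) = 2 * 262143 + 1 = 524287
T(20) = 2 * 524287 + 1 = 1048575
T(21) = 2 * 1048575 + 1 = 2097151
T(22) = 2 * 2097151 + 1 = 4194303
T(23) = 2 * 4194303 + 1 = 8388607
T(24) = 2 * 8388607 + 1 = 16777215

16777215


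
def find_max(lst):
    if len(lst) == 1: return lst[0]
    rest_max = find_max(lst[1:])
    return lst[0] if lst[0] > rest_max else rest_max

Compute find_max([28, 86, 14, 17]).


find_max([28, 86, 14, 17]): compare 28 with find_max([86, 14, 17])
find_max([86, 14, 17]): compare 86 with find_max([14, 17])
find_max([14, 17]): compare 14 with find_max([17])
find_max([17]) = 17  (base case)
Compare 14 with 17 -> 17
Compare 86 with 17 -> 86
Compare 28 with 86 -> 86

86


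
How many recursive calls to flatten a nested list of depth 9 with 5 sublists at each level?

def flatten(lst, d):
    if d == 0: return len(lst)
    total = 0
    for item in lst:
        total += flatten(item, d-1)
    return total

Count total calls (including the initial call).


At depth 0 (root): 1 call
At depth 1: each of 1 parents calls flatten on 5 children = 5 calls
At depth 2: each of 5 parents calls flatten on 5 children = 25 calls
At depth 3: each of 25 parents calls flatten on 5 children = 125 calls
At depth 4: each of 125 parents calls flatten on 5 children = 625 calls
At depth 5: each of 625 parents calls flatten on 5 children = 3125 calls
At depth 6: each of 3125 parents calls flatten on 5 children = 15625 calls
At depth 7: each of 15625 parents calls flatten on 5 children = 78125 calls
At depth 8: each of 78125 parents calls flatten on 5 children = 390625 calls
At depth 9: each of 390625 parents calls flatten on 5 children = 1953125 calls
Total: 1 + 5 + 25 + 125 + 625 + 3125 + 15625 + 78125 + 390625 + 1953125 = 2441406

2441406


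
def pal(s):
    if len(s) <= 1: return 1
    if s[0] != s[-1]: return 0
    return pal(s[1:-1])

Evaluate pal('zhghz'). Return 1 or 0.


pal('zhghz'): s[0]='z' == s[-1]='z' -> check pal('hgh')
pal('hgh'): s[0]='h' == s[-1]='h' -> check pal('g')
pal('g'): len <= 1 -> return 1  (base case)
Result: 1 (palindrome)

1


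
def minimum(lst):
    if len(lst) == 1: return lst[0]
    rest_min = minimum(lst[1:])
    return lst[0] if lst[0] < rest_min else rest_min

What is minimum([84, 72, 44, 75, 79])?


minimum([84, 72, 44, 75, 79]): compare 84 with minimum([72, 44, 75, 79])
minimum([72, 44, 75, 79]): compare 72 with minimum([44, 75, 79])
minimum([44, 75, 79]): compare 44 with minimum([75, 79])
minimum([75, 79]): compare 75 with minimum([79])
minimum([79]) = 79  (base case)
Compare 75 with 79 -> 75
Compare 44 with 75 -> 44
Compare 72 with 44 -> 44
Compare 84 with 44 -> 44

44


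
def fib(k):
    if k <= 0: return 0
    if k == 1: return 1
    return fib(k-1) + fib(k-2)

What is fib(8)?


Computing fib(8) bottom-up:
fib(0) = 0
fib(1) = 1
fib(2) = fib(1) + fib(0) = 1 + 0 = 1
fib(3) = fib(2) + fib(1) = 1 + 1 = 2
fib(4) = fib(3) + fib(2) = 2 + 1 = 3
fib(5) = fib(4) + fib(3) = 3 + 2 = 5
fib(6) = fib(5) + fib(4) = 5 + 3 = 8
fib(7) = fib(6) + fib(5) = 8 + 5 = 13
fib(8) = fib(7) + fib(6) = 13 + 8 = 21

21


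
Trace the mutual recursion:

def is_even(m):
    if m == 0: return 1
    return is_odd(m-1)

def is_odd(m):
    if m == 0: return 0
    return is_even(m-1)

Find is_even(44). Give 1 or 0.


is_even(44) = is_odd(43)
is_odd(43) = is_even(42)
is_even(42) = is_odd(41)
is_odd(41) = is_even(40)
is_even(40) = is_odd(39)
is_odd(39) = is_even(38)
is_even(38) = is_odd(37)
is_odd(37) = is_even(36)
is_even(36) = is_odd(35)
is_odd(35) = is_even(34)
is_even(34) = is_odd(33)
is_odd(33) = is_even(32)
is_even(32) = is_odd(31)
is_odd(31) = is_even(30)
is_even(30) = is_odd(29)
is_odd(29) = is_even(28)
is_even(28) = is_odd(27)
is_odd(27) = is_even(26)
is_even(26) = is_odd(25)
is_odd(25) = is_even(24)
is_even(24) = is_odd(23)
is_odd(23) = is_even(22)
is_even(22) = is_odd(21)
is_odd(21) = is_even(20)
is_even(20) = is_odd(19)
is_odd(19) = is_even(18)
is_even(18) = is_odd(17)
is_odd(17) = is_even(16)
is_even(16) = is_odd(15)
is_odd(15) = is_even(14)
is_even(14) = is_odd(13)
is_odd(13) = is_even(12)
is_even(12) = is_odd(11)
is_odd(11) = is_even(10)
is_even(10) = is_odd(9)
is_odd(9) = is_even(8)
is_even(8) = is_odd(7)
is_odd(7) = is_even(6)
is_even(6) = is_odd(5)
is_odd(5) = is_even(4)
is_even(4) = is_odd(3)
is_odd(3) = is_even(2)
is_even(2) = is_odd(1)
is_odd(1) = is_even(0)
is_even(0) = 1  (base case)
Result: 1

1


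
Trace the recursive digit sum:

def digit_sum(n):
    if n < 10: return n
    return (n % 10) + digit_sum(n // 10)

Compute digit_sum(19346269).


digit_sum(19346269) = 9 + digit_sum(1934626)
digit_sum(1934626) = 6 + digit_sum(193462)
digit_sum(193462) = 2 + digit_sum(19346)
digit_sum(19346) = 6 + digit_sum(1934)
digit_sum(1934) = 4 + digit_sum(193)
digit_sum(193) = 3 + digit_sum(19)
digit_sum(19) = 9 + digit_sum(1)
digit_sum(1) = 1  (base case)
Total: 9 + 6 + 2 + 6 + 4 + 3 + 9 + 1 = 40

40


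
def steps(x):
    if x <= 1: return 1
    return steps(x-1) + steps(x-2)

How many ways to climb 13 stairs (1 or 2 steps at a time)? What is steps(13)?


Building up from base cases:
steps(0) = 1
steps(1) = 1
steps(2) = steps(1) + steps(0) = 1 + 1 = 2
steps(3) = steps(2) + steps(1) = 2 + 1 = 3
steps(4) = steps(3) + steps(2) = 3 + 2 = 5
steps(5) = steps(4) + steps(3) = 5 + 3 = 8
steps(6) = steps(5) + steps(4) = 8 + 5 = 13
steps(7) = steps(6) + steps(5) = 13 + 8 = 21
steps(8) = steps(7) + steps(6) = 21 + 13 = 34
steps(9) = steps(8) + steps(7) = 34 + 21 = 55
steps(10) = steps(9) + steps(8) = 55 + 34 = 89
steps(11) = steps(10) + steps(9) = 89 + 55 = 144
steps(12) = steps(11) + steps(10) = 144 + 89 = 233
steps(13) = steps(12) + steps(11) = 233 + 144 = 377

377


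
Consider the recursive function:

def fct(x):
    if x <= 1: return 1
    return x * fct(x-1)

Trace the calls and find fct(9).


fct(9)
= 9 * fct(8)
= 9 * 8 * fct(7)
= 9 * 8 * 7 * fct(6)
= 9 * 8 * 7 * 6 * fct(5)
= 9 * 8 * 7 * 6 * 5 * fct(4)
= 9 * 8 * 7 * 6 * 5 * 4 * fct(3)
= 9 * 8 * 7 * 6 * 5 * 4 * 3 * fct(2)
= 9 * 8 * 7 * 6 * 5 * 4 * 3 * 2 * fct(1)
= 9 * 8 * 7 * 6 * 5 * 4 * 3 * 2 * 1
= 362880

362880


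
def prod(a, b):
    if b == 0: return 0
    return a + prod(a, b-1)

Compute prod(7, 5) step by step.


prod(7, 5) = 7 + prod(7, 4)
prod(7, 4) = 7 + prod(7, 3)
prod(7, 3) = 7 + prod(7, 2)
prod(7, 2) = 7 + prod(7, 1)
prod(7, 1) = 7 + prod(7, 0)
prod(7, 0) = 0  (base case)
Total: 7 + 7 + 7 + 7 + 7 + 0 = 35

35


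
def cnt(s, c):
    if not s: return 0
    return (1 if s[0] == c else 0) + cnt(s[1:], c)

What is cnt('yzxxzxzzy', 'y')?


s[0]='y' == 'y' -> 1
s[0]='z' != 'y' -> 0
s[0]='x' != 'y' -> 0
s[0]='x' != 'y' -> 0
s[0]='z' != 'y' -> 0
s[0]='x' != 'y' -> 0
s[0]='z' != 'y' -> 0
s[0]='z' != 'y' -> 0
s[0]='y' == 'y' -> 1
Sum: 1 + 0 + 0 + 0 + 0 + 0 + 0 + 0 + 1 = 2

2


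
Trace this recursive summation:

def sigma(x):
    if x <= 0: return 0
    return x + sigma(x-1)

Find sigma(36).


sigma(36)
= 36 + 35 + 34 + 33 + 32 + 31 + 30 + 29 + 28 + 27 + 26 + 25 + 24 + 23 + 22 + 21 + 20 + 19 + 18 + 17 + 16 + 15 + 14 + 13 + 12 + 11 + 10 + 9 + 8 + 7 + 6 + 5 + 4 + 3 + 2 + 1 + sigma(0)
= 36 + 35 + 34 + 33 + 32 + 31 + 30 + 29 + 28 + 27 + 26 + 25 + 24 + 23 + 22 + 21 + 20 + 19 + 18 + 17 + 16 + 15 + 14 + 13 + 12 + 11 + 10 + 9 + 8 + 7 + 6 + 5 + 4 + 3 + 2 + 1 + 0
= 666

666


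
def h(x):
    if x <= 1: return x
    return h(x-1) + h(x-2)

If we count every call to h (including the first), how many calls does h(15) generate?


Let C(n) = total calls for h(n)
C(0) = 1, C(1) = 1
C(2) = 1 + C(1) + C(0) = 1 + 1 + 1 = 3
C(3) = 1 + C(2) + C(1) = 1 + 3 + 1 = 5
C(4) = 1 + C(3) + C(2) = 1 + 5 + 3 = 9
C(5) = 1 + C(4) + C(3) = 1 + 9 + 5 = 15
C(6) = 1 + C(5) + C(4) = 1 + 15 + 9 = 25
C(7) = 1 + C(6) + C(5) = 1 + 25 + 15 = 41
C(8) = 1 + C(7) + C(6) = 1 + 41 + 25 = 67
C(9) = 1 + C(8) + C(7) = 1 + 67 + 41 = 109
C(10) = 1 + C(9) + C(8) = 1 + 109 + 67 = 177
C(11) = 1 + C(10) + C(9) = 1 + 177 + 109 = 287
C(12) = 1 + C(11) + C(10) = 1 + 287 + 177 = 465
C(13) = 1 + C(12) + C(11) = 1 + 465 + 287 = 753
C(14) = 1 + C(13) + C(12) = 1 + 753 + 465 = 1219
C(15) = 1 + C(14) + C(13) = 1 + 1219 + 753 = 1973

1973


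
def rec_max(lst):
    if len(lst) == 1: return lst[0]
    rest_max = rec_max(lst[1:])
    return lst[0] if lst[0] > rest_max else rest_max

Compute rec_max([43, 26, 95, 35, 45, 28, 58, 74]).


rec_max([43, 26, 95, 35, 45, 28, 58, 74]): compare 43 with rec_max([26, 95, 35, 45, 28, 58, 74])
rec_max([26, 95, 35, 45, 28, 58, 74]): compare 26 with rec_max([95, 35, 45, 28, 58, 74])
rec_max([95, 35, 45, 28, 58, 74]): compare 95 with rec_max([35, 45, 28, 58, 74])
rec_max([35, 45, 28, 58, 74]): compare 35 with rec_max([45, 28, 58, 74])
rec_max([45, 28, 58, 74]): compare 45 with rec_max([28, 58, 74])
rec_max([28, 58, 74]): compare 28 with rec_max([58, 74])
rec_max([58, 74]): compare 58 with rec_max([74])
rec_max([74]) = 74  (base case)
Compare 58 with 74 -> 74
Compare 28 with 74 -> 74
Compare 45 with 74 -> 74
Compare 35 with 74 -> 74
Compare 95 with 74 -> 95
Compare 26 with 95 -> 95
Compare 43 with 95 -> 95

95


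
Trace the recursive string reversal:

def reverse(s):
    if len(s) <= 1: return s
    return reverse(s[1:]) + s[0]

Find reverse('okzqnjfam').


reverse('okzqnjfam') = reverse('kzqnjfam') + 'o'
reverse('kzqnjfam') = reverse('zqnjfam') + 'k'
reverse('zqnjfam') = reverse('qnjfam') + 'z'
reverse('qnjfam') = reverse('njfam') + 'q'
reverse('njfam') = reverse('jfam') + 'n'
reverse('jfam') = reverse('fam') + 'j'
reverse('fam') = reverse('am') + 'f'
reverse('am') = reverse('m') + 'a'
reverse('m') = 'm'  (base case)
Concatenating: 'm' + 'a' + 'f' + 'j' + 'n' + 'q' + 'z' + 'k' + 'o' = 'mafjnqzko'

mafjnqzko


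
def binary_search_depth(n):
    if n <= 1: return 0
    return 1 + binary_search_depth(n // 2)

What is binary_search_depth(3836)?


3836 / 2 = 1918
1918 / 2 = 959
959 / 2 = 479
479 / 2 = 239
239 / 2 = 119
119 / 2 = 59
59 / 2 = 29
29 / 2 = 14
14 / 2 = 7
7 / 2 = 3
3 / 2 = 1
Reached 1 after 11 halvings

11


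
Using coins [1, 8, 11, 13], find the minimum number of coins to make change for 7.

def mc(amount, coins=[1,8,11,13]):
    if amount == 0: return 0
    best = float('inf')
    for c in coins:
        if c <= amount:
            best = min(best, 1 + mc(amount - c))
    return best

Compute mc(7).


Building up with DP:
mc(0) = 0
mc(1) = min(1+mc(0)=1+0=1) = 1
mc(2) = min(1+mc(1)=1+1=2) = 2
mc(3) = min(1+mc(2)=1+2=3) = 3
mc(4) = min(1+mc(3)=1+3=4) = 4
mc(5) = min(1+mc(4)=1+4=5) = 5
mc(6) = min(1+mc(5)=1+5=6) = 6
mc(7) = min(1+mc(6)=1+6=7) = 7

7


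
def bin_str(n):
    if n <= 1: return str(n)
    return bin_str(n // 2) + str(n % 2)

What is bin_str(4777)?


bin_str(4777) = bin_str(2388) + '1'
bin_str(2388) = bin_str(1194) + '0'
bin_str(1194) = bin_str(597) + '0'
bin_str(597) = bin_str(298) + '1'
bin_str(298) = bin_str(149) + '0'
bin_str(149) = bin_str(74) + '1'
bin_str(74) = bin_str(37) + '0'
bin_str(37) = bin_str(18) + '1'
bin_str(18) = bin_str(9) + '0'
bin_str(9) = bin_str(4) + '1'
bin_str(4) = bin_str(2) + '0'
bin_str(2) = bin_str(1) + '0'
bin_str(1) = '1'  (base case)
Concatenating: '1' + '0' + '0' + '1' + '0' + '1' + '0' + '1' + '0' + '1' + '0' + '0' + '1' = '1001010101001'

1001010101001


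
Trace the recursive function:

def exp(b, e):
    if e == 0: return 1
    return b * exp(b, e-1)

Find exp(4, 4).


exp(4, 4)
= 4 * exp(4, 3)
= 4 * 4 * exp(4, 2)
= 4 * 4 * 4 * exp(4, 1)
= 4 * 4 * 4 * 4 * exp(4, 0)
= 4 * 4 * 4 * 4 * 1
= 256

256


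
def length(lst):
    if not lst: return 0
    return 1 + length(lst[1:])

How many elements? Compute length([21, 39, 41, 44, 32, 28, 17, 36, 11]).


length([21, 39, 41, 44, 32, 28, 17, 36, 11]) = 1 + length([39, 41, 44, 32, 28, 17, 36, 11])
length([39, 41, 44, 32, 28, 17, 36, 11]) = 1 + length([41, 44, 32, 28, 17, 36, 11])
length([41, 44, 32, 28, 17, 36, 11]) = 1 + length([44, 32, 28, 17, 36, 11])
length([44, 32, 28, 17, 36, 11]) = 1 + length([32, 28, 17, 36, 11])
length([32, 28, 17, 36, 11]) = 1 + length([28, 17, 36, 11])
length([28, 17, 36, 11]) = 1 + length([17, 36, 11])
length([17, 36, 11]) = 1 + length([36, 11])
length([36, 11]) = 1 + length([11])
length([11]) = 1 + length([])
length([]) = 0  (base case)
Unwinding: 1 + 1 + 1 + 1 + 1 + 1 + 1 + 1 + 1 + 0 = 9

9


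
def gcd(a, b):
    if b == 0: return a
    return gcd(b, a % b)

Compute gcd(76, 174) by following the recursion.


gcd(76, 174) = gcd(174, 76)
gcd(174, 76) = gcd(76, 22)
gcd(76, 22) = gcd(22, 10)
gcd(22, 10) = gcd(10, 2)
gcd(10, 2) = gcd(2, 0)
gcd(2, 0) = 2  (base case)

2
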